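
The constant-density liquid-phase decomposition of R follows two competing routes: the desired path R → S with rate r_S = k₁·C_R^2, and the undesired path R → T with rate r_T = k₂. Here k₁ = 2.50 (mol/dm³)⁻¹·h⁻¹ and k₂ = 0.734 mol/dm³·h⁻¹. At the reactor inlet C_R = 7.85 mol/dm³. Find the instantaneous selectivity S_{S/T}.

S_{S/T} = r_S/r_T = (k₁·C_R^2)/(k₂) = (k₁/k₂)·C_R^2.
= (2.50×7.850^2) / (0.734) = 154.1/0.7340 = 210.

210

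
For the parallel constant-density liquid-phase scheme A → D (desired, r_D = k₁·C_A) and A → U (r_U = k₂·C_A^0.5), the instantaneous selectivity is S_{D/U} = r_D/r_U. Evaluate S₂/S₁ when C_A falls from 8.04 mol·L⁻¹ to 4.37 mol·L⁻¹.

S_{D/U} = (k₁/k₂)·C_A^0.5, so S₂/S₁ = (C_{A,2}/C_{A,1})^0.5.
= (4.37/8.04)^0.5 = (0.5435)^0.5 = 0.737.
Selectivity toward D falls as C_A falls — high-concentration operation is favoured.

0.737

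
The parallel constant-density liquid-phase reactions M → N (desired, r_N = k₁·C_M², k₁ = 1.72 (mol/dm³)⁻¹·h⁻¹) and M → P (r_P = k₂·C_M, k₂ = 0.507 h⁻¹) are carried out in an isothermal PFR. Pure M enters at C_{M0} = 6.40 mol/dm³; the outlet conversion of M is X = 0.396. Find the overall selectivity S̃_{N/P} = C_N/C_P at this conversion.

17.1

C_M = C_{M0}(1−X) = 3.866 mol/dm³.
Along a PFR/batch, dC_P/dC_M = −r_P/(r_N+r_P) = −k₂/(k₂+k₁·C_M).
Integrating from C_{M0} to C_M: C_P = (0.507/1.72)·ln[(0.507+1.72·6.40)/(0.507+1.72·3.87)] = 0.2948·ln(11.52/7.156) = 0.1402 mol/dm³.
Then C_N = (C_{M0}−C_M) − C_P = 2.534 − 0.1402 = 2.394 mol/dm³.
S̃_{N/P} = C_N/C_P = 2.394/0.1402 = 17.1.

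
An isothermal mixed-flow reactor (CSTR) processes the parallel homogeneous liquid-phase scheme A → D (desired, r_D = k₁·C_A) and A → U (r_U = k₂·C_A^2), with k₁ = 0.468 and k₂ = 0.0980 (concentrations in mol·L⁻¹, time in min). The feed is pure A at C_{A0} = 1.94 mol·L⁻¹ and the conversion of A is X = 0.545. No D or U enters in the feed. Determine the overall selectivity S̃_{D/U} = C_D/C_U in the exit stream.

Exit C_A = C_{A0}(1−X) = 1.94×0.455 = 0.8827 mol·L⁻¹.
A CSTR operates uniformly at the exit composition, giving r_D = 0.4131 and r_U = 0.07636 (each k·C_A^n at C_A = 0.8827).
Overall selectivity = C_D/C_U = r_Dτ/(r_Uτ) = r_D/r_U = 5.41.

5.41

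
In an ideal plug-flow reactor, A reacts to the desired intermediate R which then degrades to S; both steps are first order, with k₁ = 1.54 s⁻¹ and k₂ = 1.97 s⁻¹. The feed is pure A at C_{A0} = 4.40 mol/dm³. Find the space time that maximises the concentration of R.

Setting dC_R/dτ = 0 gives τ_opt = ln(k₂/k₁)/(k₂−k₁).
= ln(1.97/1.54)/(1.97−1.54) = ln(1.279)/0.4300 = 0.2463/0.4300 = 0.573 s.

0.573 s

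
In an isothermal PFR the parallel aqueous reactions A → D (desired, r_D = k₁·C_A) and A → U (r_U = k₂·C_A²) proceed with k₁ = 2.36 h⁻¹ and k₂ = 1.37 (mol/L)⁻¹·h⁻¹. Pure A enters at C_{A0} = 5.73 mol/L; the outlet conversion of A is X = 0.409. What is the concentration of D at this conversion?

C_A = C_{A0}(1−X) = 3.386 mol/L.
Along a PFR/batch, dC_D/dC_A = −r_D/(r_D+r_U) = −k₁/(k₁+k₂·C_A).
Integrating from C_{A0} to C_A: C_D = (2.36/1.37)·ln[(2.36+1.37·5.73)/(2.36+1.37·3.39)] = 1.723·ln(10.21/6.999) = 0.6504 mol/L.

0.650 mol/L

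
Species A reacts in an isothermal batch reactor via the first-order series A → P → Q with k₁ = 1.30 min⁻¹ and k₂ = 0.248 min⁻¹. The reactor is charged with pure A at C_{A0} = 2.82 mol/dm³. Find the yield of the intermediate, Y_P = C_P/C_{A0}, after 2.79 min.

0.586

Solving the coupled first-order balances gives C_P(t) = [k₁/(k₂−k₁)]·C_{A0}·(e^(−k₁t) − e^(−k₂t)).
e^(−k₁t) = e^(−1.30×2.79) = e^(−3.627) = 0.02660; e^(−k₂t) = e^(−0.6919) = 0.5006.
C_P = 1.30×2.82/(0.248−1.30) × (0.02660−0.5006) = (-3.485)×(-0.4740) = 1.652 mol/dm³.
Y_P = C_P/C_{A0} = 1.652/2.82 = 0.586.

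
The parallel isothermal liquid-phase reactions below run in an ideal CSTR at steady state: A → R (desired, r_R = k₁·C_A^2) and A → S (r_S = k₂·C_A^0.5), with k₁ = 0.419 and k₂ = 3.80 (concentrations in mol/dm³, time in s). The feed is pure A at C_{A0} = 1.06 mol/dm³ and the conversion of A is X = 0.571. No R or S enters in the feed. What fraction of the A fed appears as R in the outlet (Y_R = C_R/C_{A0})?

Exit C_A = C_{A0}(1−X) = 1.06×0.429 = 0.4547 mol/dm³.
A CSTR operates uniformly at the exit composition, giving r_R = 0.08664 and r_S = 2.563 (each k·C_A^n at C_A = 0.4547).
Fraction of consumed A going to R: r_R/(r_R+r_S) = 0.03271.
C_R = 0.03271·C_{A0}·X = 0.03271×1.06×0.571 = 0.0198 mol/dm³; Y_R = C_R/C_{A0} = 0.0187.

0.0187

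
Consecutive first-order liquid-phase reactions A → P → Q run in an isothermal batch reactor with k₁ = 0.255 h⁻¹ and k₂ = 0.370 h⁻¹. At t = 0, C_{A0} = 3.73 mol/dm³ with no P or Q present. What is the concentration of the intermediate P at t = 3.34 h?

1.13 mol/dm³

For first-order series with pure A initially, C_P(t) = k₁C_{A0}/(k₂−k₁)·(e^(−k₁t) − e^(−k₂t)).
e^(−k₁t) = e^(−0.255×3.34) = e^(−0.8517) = 0.4267; e^(−k₂t) = e^(−1.236) = 0.2906.
C_P = 0.255×3.73/(0.370−0.255) × (0.4267−0.2906) = 8.271×0.1361 = 1.126 mol/dm³.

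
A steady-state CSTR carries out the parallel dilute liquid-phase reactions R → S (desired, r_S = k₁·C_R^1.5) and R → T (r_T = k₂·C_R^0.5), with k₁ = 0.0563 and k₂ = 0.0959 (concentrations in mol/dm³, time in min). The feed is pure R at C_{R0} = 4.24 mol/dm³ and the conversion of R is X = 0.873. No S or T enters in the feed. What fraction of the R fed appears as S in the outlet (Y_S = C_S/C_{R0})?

0.210

Exit C_R = C_{R0}(1−X) = 4.24×0.127 = 0.5385 mol/dm³.
Rates in a CSTR are evaluated at the outlet concentration: r_S = 0.0563×0.5385^1.5 = 0.02225, r_T = 0.0959×0.5385^0.5 = 0.07037.
Fraction of consumed R going to S: r_S/(r_S+r_T) = 0.2402.
C_S = 0.2402·C_{R0}·X = 0.2402×4.24×0.873 = 0.889 mol/dm³; Y_S = C_S/C_{R0} = 0.210.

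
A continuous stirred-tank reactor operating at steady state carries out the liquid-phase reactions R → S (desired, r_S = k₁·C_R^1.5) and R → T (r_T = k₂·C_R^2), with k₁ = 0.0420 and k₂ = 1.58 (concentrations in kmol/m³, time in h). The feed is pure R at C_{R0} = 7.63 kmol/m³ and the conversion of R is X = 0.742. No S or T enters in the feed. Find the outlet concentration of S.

Exit C_R = C_{R0}(1−X) = 7.63×0.258 = 1.969 kmol/m³.
Rates in a CSTR are evaluated at the outlet concentration: r_S = 0.0420×1.969^1.5 = 0.1160, r_T = 1.58×1.969^2 = 6.123.
Fraction of consumed R going to S: r_S/(r_S+r_T) = 0.01859.
C_S = 0.01859·C_{R0}·X = 0.01859×7.63×0.742 = 0.105 kmol/m³.

0.105 kmol/m³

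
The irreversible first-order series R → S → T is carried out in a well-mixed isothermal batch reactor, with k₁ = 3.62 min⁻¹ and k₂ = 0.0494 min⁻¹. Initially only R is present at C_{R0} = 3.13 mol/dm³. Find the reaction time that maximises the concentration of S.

1.20 min

Setting dC_S/dt = 0 gives t_opt = ln(k₂/k₁)/(k₂−k₁).
= ln(0.0494/3.62)/(0.0494−3.62) = ln(0.01365)/-3.571 = -4.294/-3.571 = 1.20 min.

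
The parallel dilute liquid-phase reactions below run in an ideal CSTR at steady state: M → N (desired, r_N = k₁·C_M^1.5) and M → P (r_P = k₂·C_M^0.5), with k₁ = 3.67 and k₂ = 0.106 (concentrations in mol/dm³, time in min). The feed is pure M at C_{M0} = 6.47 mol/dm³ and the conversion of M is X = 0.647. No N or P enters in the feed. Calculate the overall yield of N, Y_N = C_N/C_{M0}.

Exit C_M = C_{M0}(1−X) = 6.47×0.353 = 2.284 mol/dm³.
In a CSTR the entire volume is at exit conditions, so r_N = 3.67×2.284^1.5 = 12.67 and r_P = 0.106×2.284^0.5 = 0.1602.
Fraction of consumed M going to N: r_N/(r_N+r_P) = 0.9875.
C_N = 0.9875·C_{M0}·X = 0.9875×6.47×0.647 = 4.13 mol/dm³; Y_N = C_N/C_{M0} = 0.639.

0.639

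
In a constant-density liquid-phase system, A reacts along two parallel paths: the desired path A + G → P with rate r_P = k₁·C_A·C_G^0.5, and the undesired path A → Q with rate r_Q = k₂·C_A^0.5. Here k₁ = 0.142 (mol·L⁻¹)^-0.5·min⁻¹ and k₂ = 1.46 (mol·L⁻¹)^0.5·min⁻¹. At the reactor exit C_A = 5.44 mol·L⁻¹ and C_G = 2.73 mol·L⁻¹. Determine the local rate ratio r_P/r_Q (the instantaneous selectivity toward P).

S_{P/Q} = r_P/r_Q = (k₁·C_A·C_G^0.5)/(k₂·C_A^0.5) = (k₁/k₂)·C_A^0.5·C_G^0.5.
= (0.142×5.440×2.730^0.5) / (1.46×5.440^0.5) = 1.276/3.405 = 0.375.

0.375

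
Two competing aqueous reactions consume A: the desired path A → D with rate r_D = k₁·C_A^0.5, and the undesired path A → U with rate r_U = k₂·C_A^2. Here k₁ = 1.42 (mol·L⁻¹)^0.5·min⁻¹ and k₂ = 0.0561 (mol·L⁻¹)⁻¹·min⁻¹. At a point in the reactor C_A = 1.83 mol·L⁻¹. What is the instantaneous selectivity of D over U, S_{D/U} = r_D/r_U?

10.2

S_{D/U} = r_D/r_U = (k₁·C_A^0.5)/(k₂·C_A^2) = (k₁/k₂)·C_A^-1.5.
= (1.42×1.830^0.5) / (0.0561×1.830^2) = 1.921/0.1879 = 10.2.
The undesired path is higher order in A, so low C_A (CSTR or dilute feed) favours D.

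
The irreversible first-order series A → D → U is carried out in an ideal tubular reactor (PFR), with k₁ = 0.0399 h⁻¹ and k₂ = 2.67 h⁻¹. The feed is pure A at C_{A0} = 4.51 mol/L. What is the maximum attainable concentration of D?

0.0632 mol/L

Evaluating C_D at τ_opt = ln(k₂/k₁)/(k₂−k₁) gives C_{D,max}/C_{A0} = (k₁/k₂)^[k₂/(k₂−k₁)].
= (0.0399/2.67)^(2.67/(2.67−0.0399)) = (0.01494)^(1.015) = 0.01402.
C_{D,max} = 0.01402×4.51 = 0.0632 mol/L.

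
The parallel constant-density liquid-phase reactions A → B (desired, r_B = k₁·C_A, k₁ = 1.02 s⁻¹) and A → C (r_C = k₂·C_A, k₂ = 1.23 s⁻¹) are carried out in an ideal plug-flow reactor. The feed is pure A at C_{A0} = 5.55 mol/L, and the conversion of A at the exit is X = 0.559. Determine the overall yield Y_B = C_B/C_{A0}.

0.253

C_A = C_{A0}(1−X) = 2.448 mol/L.
Both paths are first order in A, so the instantaneous fraction to B is constant: dC_B/d(−C_A) = k₁/(k₁+k₂) = 0.4533.
C_B = 0.4533·(C_{A0}−C_A) = 0.4533×3.102 = 1.41 mol/L.
Y_B = C_B/C_{A0} = 1.406/5.55 = 0.253.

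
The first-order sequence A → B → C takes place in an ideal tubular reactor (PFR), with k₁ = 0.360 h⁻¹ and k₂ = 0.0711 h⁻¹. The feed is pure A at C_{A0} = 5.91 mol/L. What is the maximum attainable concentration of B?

At the optimum, C_{B,max}/C_{A0} = (k₁/k₂)^[k₂/(k₂−k₁)].
= (0.360/0.0711)^(0.0711/(0.0711−0.360)) = (5.063)^(-0.2461) = 0.6709.
C_{B,max} = 0.6709×5.91 = 3.96 mol/L.

3.96 mol/L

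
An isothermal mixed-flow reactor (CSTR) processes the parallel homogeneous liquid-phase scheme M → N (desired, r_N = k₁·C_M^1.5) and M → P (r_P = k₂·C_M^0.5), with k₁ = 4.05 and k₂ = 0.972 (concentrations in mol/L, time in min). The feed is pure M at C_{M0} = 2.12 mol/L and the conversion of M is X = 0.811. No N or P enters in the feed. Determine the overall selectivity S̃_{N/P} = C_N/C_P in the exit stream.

1.67

Exit C_M = C_{M0}(1−X) = 2.12×0.189 = 0.4007 mol/L.
In a CSTR the entire volume is at exit conditions, so r_N = 4.05×0.4007^1.5 = 1.027 and r_P = 0.972×0.4007^0.5 = 0.6153.
Overall selectivity = C_N/C_P = r_Nτ/(r_Pτ) = r_N/r_P = 1.67.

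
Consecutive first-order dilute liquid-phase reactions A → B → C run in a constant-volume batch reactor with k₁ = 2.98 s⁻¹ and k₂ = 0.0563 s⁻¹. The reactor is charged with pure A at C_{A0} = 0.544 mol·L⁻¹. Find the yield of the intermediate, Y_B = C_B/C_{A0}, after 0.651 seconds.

0.836

Solving the coupled first-order balances gives C_B(t) = [k₁/(k₂−k₁)]·C_{A0}·(e^(−k₁t) − e^(−k₂t)).
e^(−k₁t) = e^(−2.98×0.651) = e^(−1.940) = 0.1437; e^(−k₂t) = e^(−0.03665) = 0.9640.
C_B = 2.98×0.544/(0.0563−2.98) × (0.1437−0.9640) = (-0.5545)×(-0.8203) = 0.4548 mol·L⁻¹.
Y_B = C_B/C_{A0} = 0.4548/0.544 = 0.836.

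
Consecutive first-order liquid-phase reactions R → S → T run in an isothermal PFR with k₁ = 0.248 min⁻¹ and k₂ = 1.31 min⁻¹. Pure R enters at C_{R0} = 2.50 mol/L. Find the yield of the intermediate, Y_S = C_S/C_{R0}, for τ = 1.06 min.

0.121

The intermediate concentration in a first-order A→B→C sequence is C_S = k₁C_{R0}(e^(−k₁τ) − e^(−k₂τ))/(k₂−k₁).
e^(−k₁τ) = e^(−0.248×1.06) = e^(−0.2629) = 0.7688; e^(−k₂τ) = e^(−1.389) = 0.2494.
C_S = 0.248×2.50/(1.31−0.248) × (0.7688−0.2494) = 0.5838×0.5194 = 0.3032 mol/L.
Y_S = C_S/C_{R0} = 0.3032/2.50 = 0.121.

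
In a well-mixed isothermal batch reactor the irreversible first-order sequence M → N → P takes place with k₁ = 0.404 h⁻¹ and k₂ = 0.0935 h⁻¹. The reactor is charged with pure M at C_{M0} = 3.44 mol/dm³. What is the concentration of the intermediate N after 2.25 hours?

The intermediate concentration in a first-order A→B→C sequence is C_N = k₁C_{M0}(e^(−k₁t) − e^(−k₂t))/(k₂−k₁).
e^(−k₁t) = e^(−0.404×2.25) = e^(−0.9090) = 0.4029; e^(−k₂t) = e^(−0.2104) = 0.8103.
C_N = 0.404×3.44/(0.0935−0.404) × (0.4029−0.8103) = (-4.476)×(-0.4074) = 1.823 mol/dm³.

1.82 mol/dm³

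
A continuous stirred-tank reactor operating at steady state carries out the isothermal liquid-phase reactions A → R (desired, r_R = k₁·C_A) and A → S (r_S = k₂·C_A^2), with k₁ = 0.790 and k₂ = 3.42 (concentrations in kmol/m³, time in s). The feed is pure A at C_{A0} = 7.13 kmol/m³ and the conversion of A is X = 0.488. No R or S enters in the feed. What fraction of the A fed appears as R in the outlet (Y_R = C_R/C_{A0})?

0.0290

Exit C_A = C_{A0}(1−X) = 7.13×0.512 = 3.651 kmol/m³.
A CSTR operates uniformly at the exit composition, giving r_R = 2.884 and r_S = 45.58 (each k·C_A^n at C_A = 3.651).
Fraction of consumed A going to R: r_R/(r_R+r_S) = 0.05951.
C_R = 0.05951·C_{A0}·X = 0.05951×7.13×0.488 = 0.207 kmol/m³; Y_R = C_R/C_{A0} = 0.0290.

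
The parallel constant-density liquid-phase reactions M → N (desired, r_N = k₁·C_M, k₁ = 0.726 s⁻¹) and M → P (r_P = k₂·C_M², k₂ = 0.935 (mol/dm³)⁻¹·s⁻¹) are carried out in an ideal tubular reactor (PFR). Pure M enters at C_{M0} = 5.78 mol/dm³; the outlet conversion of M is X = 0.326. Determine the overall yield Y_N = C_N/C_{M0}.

0.0455

C_M = C_{M0}(1−X) = 3.896 mol/dm³.
Along a PFR/batch, dC_N/dC_M = −r_N/(r_N+r_P) = −k₁/(k₁+k₂·C_M).
Integrating from C_{M0} to C_M: C_N = (0.726/0.935)·ln[(0.726+0.935·5.78)/(0.726+0.935·3.90)] = 0.7765·ln(6.130/4.368) = 0.2631 mol/dm³.
Y_N = C_N/C_{M0} = 0.2631/5.78 = 0.0455.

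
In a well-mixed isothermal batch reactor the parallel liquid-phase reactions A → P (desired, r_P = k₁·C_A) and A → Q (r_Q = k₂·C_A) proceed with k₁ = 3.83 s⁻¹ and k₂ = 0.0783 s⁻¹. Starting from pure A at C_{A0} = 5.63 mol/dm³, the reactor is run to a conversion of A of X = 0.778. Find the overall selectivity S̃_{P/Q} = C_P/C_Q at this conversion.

C_A = C_{A0}(1−X) = 1.250 mol/dm³.
Both paths are first order in A, so the instantaneous fraction to P is constant: dC_P/d(−C_A) = k₁/(k₁+k₂) = 0.9800.
C_P = 0.9800·(C_{A0}−C_A) = 0.9800×4.380 = 4.29 mol/dm³.
C_Q = (C_{A0}−C_A)−C_P = 0.08775 mol/dm³; S̃_{P/Q} = 4.292/0.08775 = 48.9.

48.9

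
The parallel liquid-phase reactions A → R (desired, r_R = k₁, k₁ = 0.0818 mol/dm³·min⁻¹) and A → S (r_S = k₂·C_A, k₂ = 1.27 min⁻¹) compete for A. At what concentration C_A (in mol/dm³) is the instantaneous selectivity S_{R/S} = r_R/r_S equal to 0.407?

0.158 mol/dm³

S_{R/S} = (k₁/k₂)·C_A⁻¹ ⇒ C_A = (S·k₂/k₁)^(-1).
= (0.407×1.27/0.0818)^(-1) = (6.319)^(-1) = 0.158 mol/dm³.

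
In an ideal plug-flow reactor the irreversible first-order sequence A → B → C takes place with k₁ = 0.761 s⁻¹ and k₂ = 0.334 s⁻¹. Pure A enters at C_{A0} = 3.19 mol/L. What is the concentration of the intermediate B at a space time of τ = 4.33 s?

1.13 mol/L

For first-order series with pure A initially, C_B(τ) = k₁C_{A0}/(k₂−k₁)·(e^(−k₁τ) − e^(−k₂τ)).
e^(−k₁τ) = e^(−0.761×4.33) = e^(−3.295) = 0.03706; e^(−k₂τ) = e^(−1.446) = 0.2355.
C_B = 0.761×3.19/(0.334−0.761) × (0.03706−0.2355) = (-5.685)×(-0.1984) = 1.128 mol/L.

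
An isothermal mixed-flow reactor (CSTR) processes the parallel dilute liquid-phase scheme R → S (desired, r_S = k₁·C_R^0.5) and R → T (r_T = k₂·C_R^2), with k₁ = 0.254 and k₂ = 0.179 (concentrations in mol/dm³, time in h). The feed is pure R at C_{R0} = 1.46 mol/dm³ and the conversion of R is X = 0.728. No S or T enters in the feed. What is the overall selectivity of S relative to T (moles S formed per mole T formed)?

Exit C_R = C_{R0}(1−X) = 1.46×0.272 = 0.3971 mol/dm³.
Rates in a CSTR are evaluated at the outlet concentration: r_S = 0.254×0.3971^0.5 = 0.1601, r_T = 0.179×0.3971^2 = 0.02823.
Overall selectivity = C_S/C_T = r_Sτ/(r_Tτ) = r_S/r_T = 5.67.

5.67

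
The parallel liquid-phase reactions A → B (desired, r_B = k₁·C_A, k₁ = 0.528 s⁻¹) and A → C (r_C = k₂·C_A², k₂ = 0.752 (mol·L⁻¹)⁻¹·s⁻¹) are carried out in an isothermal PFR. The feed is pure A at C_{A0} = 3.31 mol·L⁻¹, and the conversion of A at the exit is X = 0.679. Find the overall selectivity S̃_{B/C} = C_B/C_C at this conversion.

C_A = C_{A0}(1−X) = 1.063 mol·L⁻¹.
Along a PFR/batch, dC_B/dC_A = −r_B/(r_B+r_C) = −k₁/(k₁+k₂·C_A).
Integrating from C_{A0} to C_A: C_B = (0.528/0.752)·ln[(0.528+0.752·3.31)/(0.528+0.752·1.06)] = 0.7021·ln(3.017/1.327) = 0.5767 mol·L⁻¹.
C_C = (C_{A0}−C_A)−C_B = 1.671 mol·L⁻¹; S̃_{B/C} = 0.5767/1.671 = 0.345.

0.345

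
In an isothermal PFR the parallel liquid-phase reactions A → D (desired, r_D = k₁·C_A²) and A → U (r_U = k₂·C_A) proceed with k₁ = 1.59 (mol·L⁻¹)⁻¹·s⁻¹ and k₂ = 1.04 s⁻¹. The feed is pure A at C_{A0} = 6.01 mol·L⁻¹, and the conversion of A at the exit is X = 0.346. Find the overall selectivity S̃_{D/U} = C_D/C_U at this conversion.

C_A = C_{A0}(1−X) = 3.931 mol·L⁻¹.
Along a PFR/batch, dC_U/dC_A = −r_U/(r_D+r_U) = −k₂/(k₂+k₁·C_A).
Integrating from C_{A0} to C_A: C_U = (1.04/1.59)·ln[(1.04+1.59·6.01)/(1.04+1.59·3.93)] = 0.6541·ln(10.60/7.290) = 0.2446 mol·L⁻¹.
Then C_D = (C_{A0}−C_A) − C_U = 2.079 − 0.2446 = 1.835 mol·L⁻¹.
S̃_{D/U} = C_D/C_U = 1.835/0.2446 = 7.50.

7.50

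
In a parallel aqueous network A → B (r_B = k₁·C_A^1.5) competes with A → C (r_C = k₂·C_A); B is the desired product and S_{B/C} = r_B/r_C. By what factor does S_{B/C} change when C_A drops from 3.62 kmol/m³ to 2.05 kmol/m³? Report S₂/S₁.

0.753

S_{B/C} = (k₁/k₂)·C_A^0.5, so S₂/S₁ = (C_{A,2}/C_{A,1})^0.5.
= (2.05/3.62)^0.5 = (0.5663)^0.5 = 0.753.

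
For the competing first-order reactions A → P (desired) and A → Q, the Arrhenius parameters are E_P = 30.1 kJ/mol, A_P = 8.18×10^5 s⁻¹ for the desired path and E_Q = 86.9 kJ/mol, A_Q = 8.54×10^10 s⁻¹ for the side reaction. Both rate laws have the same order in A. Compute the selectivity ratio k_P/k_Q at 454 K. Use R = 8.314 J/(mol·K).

32.9

k_P/k_Q = (A_P/A_Q)·exp[−(E_P−E_Q)/(RT)] = (A_P/A_Q)·exp[(E_Q−E_P)/(RT)].
(E_Q−E_P)/(RT) = (86.9−30.1)×10³/(8.314×454) = 56800/3775 = 15.05.
k_P/k_Q = (8.18×10^5/8.54×10^10)·exp(15.05) = 9.578×10^-6 × 3.430×10^6 = 32.9.
Since E_P < E_Q, lowering the temperature improves selectivity toward P.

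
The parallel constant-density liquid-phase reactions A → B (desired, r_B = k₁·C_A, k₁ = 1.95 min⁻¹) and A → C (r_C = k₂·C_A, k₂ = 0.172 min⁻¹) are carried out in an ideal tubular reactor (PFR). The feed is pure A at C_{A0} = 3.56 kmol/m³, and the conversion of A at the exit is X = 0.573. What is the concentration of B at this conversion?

C_A = C_{A0}(1−X) = 1.520 kmol/m³.
Both paths are first order in A, so the instantaneous fraction to B is constant: dC_B/d(−C_A) = k₁/(k₁+k₂) = 0.9189.
C_B = 0.9189·(C_{A0}−C_A) = 0.9189×2.040 = 1.87 kmol/m³.

1.87 kmol/m³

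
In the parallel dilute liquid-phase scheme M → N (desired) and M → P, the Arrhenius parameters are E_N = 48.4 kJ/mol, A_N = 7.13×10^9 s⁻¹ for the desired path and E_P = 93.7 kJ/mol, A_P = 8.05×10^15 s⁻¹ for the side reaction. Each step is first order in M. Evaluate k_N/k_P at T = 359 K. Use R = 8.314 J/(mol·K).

k_N/k_P = (A_N/A_P)·exp[−(E_N−E_P)/(RT)] = (A_N/A_P)·exp[(E_P−E_N)/(RT)].
(E_P−E_N)/(RT) = (93.7−48.4)×10³/(8.314×359) = 45300/2985 = 15.18.
k_N/k_P = (7.13×10^9/8.05×10^15)·exp(15.18) = 8.857×10^-7 × 3.903×10^6 = 3.46.

3.46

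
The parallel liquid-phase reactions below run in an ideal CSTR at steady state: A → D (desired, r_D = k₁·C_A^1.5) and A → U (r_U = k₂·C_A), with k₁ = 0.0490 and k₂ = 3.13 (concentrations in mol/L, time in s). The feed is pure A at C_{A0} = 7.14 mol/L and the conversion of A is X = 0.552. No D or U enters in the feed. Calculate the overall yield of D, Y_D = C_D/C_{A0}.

Exit C_A = C_{A0}(1−X) = 7.14×0.448 = 3.199 mol/L.
In a CSTR the entire volume is at exit conditions, so r_D = 0.0490×3.199^1.5 = 0.2803 and r_U = 3.13×3.199 = 10.01.
Fraction of consumed A going to D: r_D/(r_D+r_U) = 0.02724.
C_D = 0.02724·C_{A0}·X = 0.02724×7.14×0.552 = 0.107 mol/L; Y_D = C_D/C_{A0} = 0.0150.

0.0150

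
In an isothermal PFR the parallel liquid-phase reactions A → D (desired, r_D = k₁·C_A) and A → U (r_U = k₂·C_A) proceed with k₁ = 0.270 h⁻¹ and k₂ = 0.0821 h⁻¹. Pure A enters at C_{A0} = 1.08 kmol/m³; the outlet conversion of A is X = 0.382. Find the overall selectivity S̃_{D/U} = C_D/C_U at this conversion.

C_A = C_{A0}(1−X) = 0.6674 kmol/m³.
Both paths are first order in A, so the instantaneous fraction to D is constant: dC_D/d(−C_A) = k₁/(k₁+k₂) = 0.7668.
C_D = 0.7668·(C_{A0}−C_A) = 0.7668×0.4126 = 0.316 kmol/m³.
C_U = (C_{A0}−C_A)−C_D = 0.09620 kmol/m³; S̃_{D/U} = 0.3164/0.09620 = 3.29.

3.29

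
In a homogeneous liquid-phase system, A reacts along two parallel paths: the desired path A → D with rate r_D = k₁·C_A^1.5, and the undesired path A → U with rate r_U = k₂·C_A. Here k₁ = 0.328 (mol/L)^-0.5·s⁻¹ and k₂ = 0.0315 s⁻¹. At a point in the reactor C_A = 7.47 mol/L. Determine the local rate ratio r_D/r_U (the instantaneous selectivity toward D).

28.5

S_{D/U} = r_D/r_U = (k₁·C_A^1.5)/(k₂·C_A) = (k₁/k₂)·C_A^0.5.
= (0.328×7.470^1.5) / (0.0315×7.470) = 6.697/0.2353 = 28.5.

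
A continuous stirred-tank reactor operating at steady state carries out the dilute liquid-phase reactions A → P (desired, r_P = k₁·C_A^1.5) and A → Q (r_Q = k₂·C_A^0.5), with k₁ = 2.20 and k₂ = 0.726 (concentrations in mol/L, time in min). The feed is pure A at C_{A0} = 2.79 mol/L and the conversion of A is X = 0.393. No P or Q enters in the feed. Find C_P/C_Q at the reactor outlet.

Exit C_A = C_{A0}(1−X) = 2.79×0.607 = 1.694 mol/L.
Rates in a CSTR are evaluated at the outlet concentration: r_P = 2.20×1.694^1.5 = 4.849, r_Q = 0.726×1.694^0.5 = 0.9448.
Overall selectivity = C_P/C_Q = r_Pτ/(r_Qτ) = r_P/r_Q = 5.13.

5.13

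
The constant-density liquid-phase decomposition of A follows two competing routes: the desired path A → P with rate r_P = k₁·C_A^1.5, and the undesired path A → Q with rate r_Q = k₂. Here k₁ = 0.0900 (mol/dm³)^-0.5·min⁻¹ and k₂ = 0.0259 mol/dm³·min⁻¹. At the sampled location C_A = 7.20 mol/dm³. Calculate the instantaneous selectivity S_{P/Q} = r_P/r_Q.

67.1

S_{P/Q} = r_P/r_Q = (k₁·C_A^1.5)/(k₂) = (k₁/k₂)·C_A^1.5.
= (0.0900×7.200^1.5) / (0.0259) = 1.739/0.02590 = 67.1.
Since the desired path is higher order in A, keeping C_A high (PFR or concentrated feed) favours P.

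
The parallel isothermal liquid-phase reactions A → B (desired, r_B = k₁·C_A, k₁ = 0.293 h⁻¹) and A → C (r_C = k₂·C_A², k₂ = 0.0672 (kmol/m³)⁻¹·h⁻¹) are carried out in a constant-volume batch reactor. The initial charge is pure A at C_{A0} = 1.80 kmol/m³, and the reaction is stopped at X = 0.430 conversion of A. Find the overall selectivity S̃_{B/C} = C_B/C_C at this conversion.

C_A = C_{A0}(1−X) = 1.026 kmol/m³.
Along a PFR/batch, dC_B/dC_A = −r_B/(r_B+r_C) = −k₁/(k₁+k₂·C_A).
Integrating from C_{A0} to C_A: C_B = (0.293/0.0672)·ln[(0.293+0.0672·1.80)/(0.293+0.0672·1.03)] = 4.360·ln(0.4140/0.3619) = 0.5854 kmol/m³.
C_C = (C_{A0}−C_A)−C_B = 0.1886 kmol/m³; S̃_{B/C} = 0.5854/0.1886 = 3.10.

3.10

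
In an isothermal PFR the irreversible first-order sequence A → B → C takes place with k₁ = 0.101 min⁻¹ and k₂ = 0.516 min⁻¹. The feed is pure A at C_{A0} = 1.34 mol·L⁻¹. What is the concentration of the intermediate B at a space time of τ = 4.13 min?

0.176 mol·L⁻¹

Solving the coupled first-order balances gives C_B(τ) = [k₁/(k₂−k₁)]·C_{A0}·(e^(−k₁τ) − e^(−k₂τ)).
e^(−k₁τ) = e^(−0.101×4.13) = e^(−0.4171) = 0.6589; e^(−k₂τ) = e^(−2.131) = 0.1187.
C_B = 0.101×1.34/(0.516−0.101) × (0.6589−0.1187) = 0.3261×0.5402 = 0.1762 mol·L⁻¹.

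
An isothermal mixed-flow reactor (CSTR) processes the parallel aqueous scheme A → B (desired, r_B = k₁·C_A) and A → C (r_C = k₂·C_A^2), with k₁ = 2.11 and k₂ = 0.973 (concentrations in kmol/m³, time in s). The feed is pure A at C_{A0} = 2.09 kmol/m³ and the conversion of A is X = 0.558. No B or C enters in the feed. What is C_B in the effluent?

Exit C_A = C_{A0}(1−X) = 2.09×0.442 = 0.9238 kmol/m³.
In a CSTR the entire volume is at exit conditions, so r_B = 2.11×0.9238 = 1.949 and r_C = 0.973×0.9238^2 = 0.8303.
Fraction of consumed A going to B: r_B/(r_B+r_C) = 0.7013.
C_B = 0.7013·C_{A0}·X = 0.7013×2.09×0.558 = 0.818 kmol/m³.

0.818 kmol/m³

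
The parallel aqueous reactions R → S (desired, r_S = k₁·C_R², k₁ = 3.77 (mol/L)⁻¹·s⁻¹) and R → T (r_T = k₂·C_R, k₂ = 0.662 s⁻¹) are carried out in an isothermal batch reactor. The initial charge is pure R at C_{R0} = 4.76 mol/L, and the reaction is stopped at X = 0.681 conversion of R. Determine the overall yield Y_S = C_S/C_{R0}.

0.642

C_R = C_{R0}(1−X) = 1.518 mol/L.
Along a PFR/batch, dC_T/dC_R = −r_T/(r_S+r_T) = −k₂/(k₂+k₁·C_R).
Integrating from C_{R0} to C_R: C_T = (0.662/3.77)·ln[(0.662+3.77·4.76)/(0.662+3.77·1.52)] = 0.1756·ln(18.61/6.387) = 0.1878 mol/L.
Then C_S = (C_{R0}−C_R) − C_T = 3.242 − 0.1878 = 3.054 mol/L.
Y_S = C_S/C_{R0} = 3.054/4.76 = 0.642.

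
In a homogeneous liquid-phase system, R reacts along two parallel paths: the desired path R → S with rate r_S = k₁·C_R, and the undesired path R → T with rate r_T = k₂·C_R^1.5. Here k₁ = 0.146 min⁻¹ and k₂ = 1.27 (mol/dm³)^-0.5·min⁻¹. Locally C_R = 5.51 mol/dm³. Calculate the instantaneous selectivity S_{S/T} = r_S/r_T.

S_{S/T} = r_S/r_T = (k₁·C_R)/(k₂·C_R^1.5) = (k₁/k₂)·C_R^-0.5.
= (0.146×5.510) / (1.27×5.510^1.5) = 0.8045/16.43 = 0.0490.
The undesired path is higher order in R, so low C_R (CSTR or dilute feed) favours S.

0.0490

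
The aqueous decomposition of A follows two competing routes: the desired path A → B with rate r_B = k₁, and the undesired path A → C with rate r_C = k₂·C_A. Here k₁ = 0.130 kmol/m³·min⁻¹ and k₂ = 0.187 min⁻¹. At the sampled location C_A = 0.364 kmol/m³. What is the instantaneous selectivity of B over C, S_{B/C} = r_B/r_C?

S_{B/C} = r_B/r_C = (k₁)/(k₂·C_A) = (k₁/k₂)·C_A⁻¹.
= (0.130) / (0.187×0.3640) = 0.1300/0.06807 = 1.91.
The undesired path is higher order in A, so low C_A (CSTR or dilute feed) favours B.

1.91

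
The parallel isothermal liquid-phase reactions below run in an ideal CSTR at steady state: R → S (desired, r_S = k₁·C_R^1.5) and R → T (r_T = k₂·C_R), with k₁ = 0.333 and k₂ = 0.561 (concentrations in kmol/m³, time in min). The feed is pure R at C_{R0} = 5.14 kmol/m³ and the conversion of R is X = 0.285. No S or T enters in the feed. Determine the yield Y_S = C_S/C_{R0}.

0.152

Exit C_R = C_{R0}(1−X) = 5.14×0.715 = 3.675 kmol/m³.
Rates in a CSTR are evaluated at the outlet concentration: r_S = 0.333×3.675^1.5 = 2.346, r_T = 0.561×3.675 = 2.062.
Fraction of consumed R going to S: r_S/(r_S+r_T) = 0.5323.
C_S = 0.5323·C_{R0}·X = 0.5323×5.14×0.285 = 0.780 kmol/m³; Y_S = C_S/C_{R0} = 0.152.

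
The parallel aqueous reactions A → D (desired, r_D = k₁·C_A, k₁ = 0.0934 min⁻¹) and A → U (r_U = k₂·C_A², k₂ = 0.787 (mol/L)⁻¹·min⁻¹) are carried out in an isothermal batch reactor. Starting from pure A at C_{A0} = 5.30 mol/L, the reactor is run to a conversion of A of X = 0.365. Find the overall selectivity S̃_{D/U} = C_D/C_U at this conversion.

0.0278

C_A = C_{A0}(1−X) = 3.365 mol/L.
Along a PFR/batch, dC_D/dC_A = −r_D/(r_D+r_U) = −k₁/(k₁+k₂·C_A).
Integrating from C_{A0} to C_A: C_D = (0.0934/0.787)·ln[(0.0934+0.787·5.30)/(0.0934+0.787·3.37)] = 0.1187·ln(4.264/2.742) = 0.05241 mol/L.
C_U = (C_{A0}−C_A)−C_D = 1.882 mol/L; S̃_{D/U} = 0.05241/1.882 = 0.0278.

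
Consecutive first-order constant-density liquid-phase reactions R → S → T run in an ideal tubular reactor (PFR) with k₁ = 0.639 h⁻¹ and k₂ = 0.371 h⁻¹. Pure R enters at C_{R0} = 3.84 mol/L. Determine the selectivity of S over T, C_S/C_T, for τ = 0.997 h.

For first-order series with pure R initially, C_S(τ) = k₁C_{R0}/(k₂−k₁)·(e^(−k₁τ) − e^(−k₂τ)).
e^(−k₁τ) = e^(−0.639×0.997) = e^(−0.6371) = 0.5288; e^(−k₂τ) = e^(−0.3699) = 0.6908.
C_S = 0.639×3.84/(0.371−0.639) × (0.5288−0.6908) = (-9.156)×(-0.1620) = 1.483 mol/L.
C_R = C_{R0}e^(−k₁τ) = 2.031 mol/L, so C_T = C_{R0}−C_R−C_S = 0.3262 mol/L; C_S/C_T = 4.55.

4.55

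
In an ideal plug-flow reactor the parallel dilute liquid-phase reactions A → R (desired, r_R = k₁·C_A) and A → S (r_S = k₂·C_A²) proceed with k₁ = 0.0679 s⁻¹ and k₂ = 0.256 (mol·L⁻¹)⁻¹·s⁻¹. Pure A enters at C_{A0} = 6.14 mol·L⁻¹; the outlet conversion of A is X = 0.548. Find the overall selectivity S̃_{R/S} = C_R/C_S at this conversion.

C_A = C_{A0}(1−X) = 2.775 mol·L⁻¹.
Along a PFR/batch, dC_R/dC_A = −r_R/(r_R+r_S) = −k₁/(k₁+k₂·C_A).
Integrating from C_{A0} to C_A: C_R = (0.0679/0.256)·ln[(0.0679+0.256·6.14)/(0.0679+0.256·2.78)] = 0.2652·ln(1.640/0.7784) = 0.1976 mol·L⁻¹.
C_S = (C_{A0}−C_A)−C_R = 3.167 mol·L⁻¹; S̃_{R/S} = 0.1976/3.167 = 0.0624.

0.0624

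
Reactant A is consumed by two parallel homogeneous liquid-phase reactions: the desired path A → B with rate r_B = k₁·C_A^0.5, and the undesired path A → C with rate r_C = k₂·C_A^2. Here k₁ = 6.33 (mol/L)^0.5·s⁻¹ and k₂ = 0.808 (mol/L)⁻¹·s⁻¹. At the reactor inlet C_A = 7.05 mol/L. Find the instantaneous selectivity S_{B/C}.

S_{B/C} = r_B/r_C = (k₁·C_A^0.5)/(k₂·C_A^2) = (k₁/k₂)·C_A^-1.5.
= (6.33×7.050^0.5) / (0.808×7.050^2) = 16.81/40.16 = 0.419.
The undesired path is higher order in A, so low C_A (CSTR or dilute feed) favours B.

0.419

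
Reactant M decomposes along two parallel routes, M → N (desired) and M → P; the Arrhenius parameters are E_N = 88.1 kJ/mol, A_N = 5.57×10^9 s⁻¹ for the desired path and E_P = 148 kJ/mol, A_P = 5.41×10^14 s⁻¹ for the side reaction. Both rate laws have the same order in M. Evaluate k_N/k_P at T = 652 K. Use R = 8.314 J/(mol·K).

0.648

k_N/k_P = (A_N/A_P)·exp[−(E_N−E_P)/(RT)] = (A_N/A_P)·exp[(E_P−E_N)/(RT)].
(E_P−E_N)/(RT) = (148−88.1)×10³/(8.314×652) = 59900/5421 = 11.05.
k_N/k_P = (5.57×10^9/5.41×10^14)·exp(11.05) = 1.030×10^-5 × 62955 = 0.648.
Since E_N < E_P, lowering the temperature improves selectivity toward N.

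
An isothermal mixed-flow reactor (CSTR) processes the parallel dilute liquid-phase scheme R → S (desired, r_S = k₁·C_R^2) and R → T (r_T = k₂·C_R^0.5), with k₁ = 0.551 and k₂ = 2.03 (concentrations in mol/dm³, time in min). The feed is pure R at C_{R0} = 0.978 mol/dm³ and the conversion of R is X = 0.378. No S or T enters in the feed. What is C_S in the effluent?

Exit C_R = C_{R0}(1−X) = 0.978×0.622 = 0.6083 mol/dm³.
Rates in a CSTR are evaluated at the outlet concentration: r_S = 0.551×0.6083^2 = 0.2039, r_T = 2.03×0.6083^0.5 = 1.583.
Fraction of consumed R going to S: r_S/(r_S+r_T) = 0.1141.
C_S = 0.1141·C_{R0}·X = 0.1141×0.978×0.378 = 0.0422 mol/dm³.

0.0422 mol/dm³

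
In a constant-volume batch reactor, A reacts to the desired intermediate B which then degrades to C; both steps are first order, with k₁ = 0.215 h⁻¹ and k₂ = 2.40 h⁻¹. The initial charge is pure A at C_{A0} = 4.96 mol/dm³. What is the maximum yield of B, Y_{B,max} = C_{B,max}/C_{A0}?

For a first-order series the maximum intermediate yield is C_{B,max}/C_{A0} = (k₁/k₂)^[k₂/(k₂−k₁)].
= (0.215/2.40)^(2.40/(2.40−0.215)) = (0.08958)^(1.098) = 0.07065.

0.0707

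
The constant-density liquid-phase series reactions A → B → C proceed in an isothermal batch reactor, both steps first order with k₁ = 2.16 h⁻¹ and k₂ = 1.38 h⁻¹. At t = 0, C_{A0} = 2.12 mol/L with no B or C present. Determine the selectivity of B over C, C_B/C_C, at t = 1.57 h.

The intermediate concentration in a first-order A→B→C sequence is C_B = k₁C_{A0}(e^(−k₁t) − e^(−k₂t))/(k₂−k₁).
e^(−k₁t) = e^(−2.16×1.57) = e^(−3.391) = 0.03367; e^(−k₂t) = e^(−2.167) = 0.1146.
C_B = 2.16×2.12/(1.38−2.16) × (0.03367−0.1146) = (-5.871)×(-0.08090) = 0.4749 mol/L.
C_A = C_{A0}e^(−k₁t) = 0.07138 mol/L, so C_C = C_{A0}−C_A−C_B = 1.574 mol/L; C_B/C_C = 0.302.

0.302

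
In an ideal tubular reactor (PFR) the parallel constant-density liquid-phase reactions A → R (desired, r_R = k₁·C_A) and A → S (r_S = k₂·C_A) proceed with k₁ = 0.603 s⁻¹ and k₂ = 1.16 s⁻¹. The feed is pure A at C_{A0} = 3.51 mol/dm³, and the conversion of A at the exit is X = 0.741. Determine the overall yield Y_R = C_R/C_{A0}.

0.253

C_A = C_{A0}(1−X) = 0.9091 mol/dm³.
Both paths are first order in A, so the instantaneous fraction to R is constant: dC_R/d(−C_A) = k₁/(k₁+k₂) = 0.3420.
C_R = 0.3420·(C_{A0}−C_A) = 0.3420×2.601 = 0.890 mol/dm³.
Y_R = C_R/C_{A0} = 0.8896/3.51 = 0.253.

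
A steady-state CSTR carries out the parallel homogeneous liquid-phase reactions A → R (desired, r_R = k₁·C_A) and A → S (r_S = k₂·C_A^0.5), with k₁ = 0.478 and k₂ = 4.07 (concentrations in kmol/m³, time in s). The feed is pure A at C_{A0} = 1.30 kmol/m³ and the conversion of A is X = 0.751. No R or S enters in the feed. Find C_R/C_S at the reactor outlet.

0.0668

Exit C_A = C_{A0}(1−X) = 1.30×0.249 = 0.3237 kmol/m³.
Rates in a CSTR are evaluated at the outlet concentration: r_R = 0.478×0.3237 = 0.1547, r_S = 4.07×0.3237^0.5 = 2.316.
Overall selectivity = C_R/C_S = r_Rτ/(r_Sτ) = r_R/r_S = 0.0668.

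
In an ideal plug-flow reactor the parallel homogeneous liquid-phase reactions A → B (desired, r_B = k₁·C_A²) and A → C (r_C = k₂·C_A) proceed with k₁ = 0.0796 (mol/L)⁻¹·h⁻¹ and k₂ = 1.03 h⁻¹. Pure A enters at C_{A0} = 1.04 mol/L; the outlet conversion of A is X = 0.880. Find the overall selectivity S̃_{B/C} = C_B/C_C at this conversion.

C_A = C_{A0}(1−X) = 0.1248 mol/L.
Along a PFR/batch, dC_C/dC_A = −r_C/(r_B+r_C) = −k₂/(k₂+k₁·C_A).
Integrating from C_{A0} to C_A: C_C = (1.03/0.0796)·ln[(1.03+0.0796·1.04)/(1.03+0.0796·0.125)] = 12.94·ln(1.113/1.040) = 0.8761 mol/L.
Then C_B = (C_{A0}−C_A) − C_C = 0.9152 − 0.8761 = 0.03908 mol/L.
S̃_{B/C} = C_B/C_C = 0.03908/0.8761 = 0.0446.

0.0446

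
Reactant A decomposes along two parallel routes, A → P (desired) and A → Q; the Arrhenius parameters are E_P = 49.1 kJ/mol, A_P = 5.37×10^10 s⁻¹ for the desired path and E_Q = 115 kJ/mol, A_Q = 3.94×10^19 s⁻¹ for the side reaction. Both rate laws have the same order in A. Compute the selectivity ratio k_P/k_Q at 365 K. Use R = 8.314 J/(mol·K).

3.68

k_P/k_Q = (A_P/A_Q)·exp[−(E_P−E_Q)/(RT)] = (A_P/A_Q)·exp[(E_Q−E_P)/(RT)].
(E_Q−E_P)/(RT) = (115−49.1)×10³/(8.314×365) = 65900/3035 = 21.72.
k_P/k_Q = (5.37×10^10/3.94×10^19)·exp(21.72) = 1.363×10^-9 × 2.699×10^9 = 3.68.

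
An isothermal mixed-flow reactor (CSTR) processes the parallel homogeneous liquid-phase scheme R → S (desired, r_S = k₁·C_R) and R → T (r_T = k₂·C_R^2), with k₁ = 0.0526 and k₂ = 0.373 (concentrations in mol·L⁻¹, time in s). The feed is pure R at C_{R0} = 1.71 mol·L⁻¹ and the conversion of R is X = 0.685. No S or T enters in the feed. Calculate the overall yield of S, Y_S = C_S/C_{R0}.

Exit C_R = C_{R0}(1−X) = 1.71×0.315 = 0.5386 mol·L⁻¹.
In a CSTR the entire volume is at exit conditions, so r_S = 0.0526×0.5386 = 0.02833 and r_T = 0.373×0.5386^2 = 0.1082.
Fraction of consumed R going to S: r_S/(r_S+r_T) = 0.2075.
C_S = 0.2075·C_{R0}·X = 0.2075×1.71×0.685 = 0.243 mol·L⁻¹; Y_S = C_S/C_{R0} = 0.142.

0.142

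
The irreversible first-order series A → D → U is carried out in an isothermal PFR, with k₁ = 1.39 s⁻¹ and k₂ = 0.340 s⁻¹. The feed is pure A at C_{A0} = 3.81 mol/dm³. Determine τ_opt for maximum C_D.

For first-order series the maximum of C_D occurs at τ_opt = ln(k₂/k₁)/(k₂−k₁).
= ln(0.340/1.39)/(0.340−1.39) = ln(0.2446)/-1.050 = -1.408/-1.050 = 1.34 s.

1.34 s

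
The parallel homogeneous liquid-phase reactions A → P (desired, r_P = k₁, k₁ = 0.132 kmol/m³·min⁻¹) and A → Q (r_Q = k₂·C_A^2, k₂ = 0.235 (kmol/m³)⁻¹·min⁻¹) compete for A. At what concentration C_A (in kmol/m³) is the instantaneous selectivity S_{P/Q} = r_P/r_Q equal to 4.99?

0.336 kmol/m³

S_{P/Q} = (k₁/k₂)·C_A^-2 ⇒ C_A = (S·k₂/k₁)^(-0.5).
= (4.99×0.235/0.132)^(-0.5) = (8.884)^(-0.5) = 0.336 kmol/m³.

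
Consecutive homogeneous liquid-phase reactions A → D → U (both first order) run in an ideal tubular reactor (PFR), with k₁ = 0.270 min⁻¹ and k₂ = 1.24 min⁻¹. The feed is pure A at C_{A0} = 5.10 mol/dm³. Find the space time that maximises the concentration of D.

1.57 min

Setting dC_D/dτ = 0 gives τ_opt = ln(k₂/k₁)/(k₂−k₁).
= ln(1.24/0.270)/(1.24−0.270) = ln(4.593)/0.9700 = 1.524/0.9700 = 1.57 min.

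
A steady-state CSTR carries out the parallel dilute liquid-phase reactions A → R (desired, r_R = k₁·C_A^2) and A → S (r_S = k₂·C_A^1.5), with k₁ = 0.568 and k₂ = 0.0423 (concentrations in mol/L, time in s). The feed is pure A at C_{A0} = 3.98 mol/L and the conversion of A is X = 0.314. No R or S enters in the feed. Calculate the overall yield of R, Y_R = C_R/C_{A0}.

Exit C_A = C_{A0}(1−X) = 3.98×0.686 = 2.730 mol/L.
A CSTR operates uniformly at the exit composition, giving r_R = 4.234 and r_S = 0.1908 (each k·C_A^n at C_A = 2.730).
Fraction of consumed A going to R: r_R/(r_R+r_S) = 0.9569.
C_R = 0.9569·C_{A0}·X = 0.9569×3.98×0.314 = 1.20 mol/L; Y_R = C_R/C_{A0} = 0.300.

0.300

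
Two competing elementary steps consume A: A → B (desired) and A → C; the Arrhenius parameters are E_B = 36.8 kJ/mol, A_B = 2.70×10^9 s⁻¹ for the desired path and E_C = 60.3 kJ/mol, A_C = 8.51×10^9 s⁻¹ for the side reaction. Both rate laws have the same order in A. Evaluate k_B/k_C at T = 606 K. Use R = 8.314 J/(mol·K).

33.7

With equal orders, S_{B/C} = k_B/k_C = (A_B/A_C)·exp[(E_C−E_B)/(RT)].
(E_C−E_B)/(RT) = (60.3−36.8)×10³/(8.314×606) = 23500/5038 = 4.664.
k_B/k_C = (2.70×10^9/8.51×10^9)·exp(4.664) = 0.3173 × 106.1 = 33.7.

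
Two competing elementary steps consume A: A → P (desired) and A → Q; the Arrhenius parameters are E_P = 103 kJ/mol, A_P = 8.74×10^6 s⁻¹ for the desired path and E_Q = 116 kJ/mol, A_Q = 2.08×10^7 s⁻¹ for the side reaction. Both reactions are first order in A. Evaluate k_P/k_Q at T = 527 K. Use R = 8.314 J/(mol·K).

8.17

k_P/k_Q = (A_P/A_Q)·exp[−(E_P−E_Q)/(RT)] = (A_P/A_Q)·exp[(E_Q−E_P)/(RT)].
(E_Q−E_P)/(RT) = (116−103)×10³/(8.314×527) = 13000/4381 = 2.967.
k_P/k_Q = (8.74×10^6/2.08×10^7)·exp(2.967) = 0.4202 × 19.43 = 8.17.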